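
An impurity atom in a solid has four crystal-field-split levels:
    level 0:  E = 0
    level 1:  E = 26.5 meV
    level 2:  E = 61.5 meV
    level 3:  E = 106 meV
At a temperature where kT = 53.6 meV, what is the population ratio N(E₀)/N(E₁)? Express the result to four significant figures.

n₀/n₁ = exp[−(E₀−E₁)/kT] = exp(−(-26.5 meV)/(53.6 meV)) = exp(0.494403) = 1.640.

1.640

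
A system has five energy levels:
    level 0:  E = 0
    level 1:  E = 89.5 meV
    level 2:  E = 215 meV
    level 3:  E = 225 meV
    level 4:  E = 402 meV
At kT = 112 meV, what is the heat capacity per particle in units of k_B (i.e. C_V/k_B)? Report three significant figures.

Eᵢ/kT = 0, 0.79911, 1.9196, 2.0089, 3.5893.
Z = Σ e^(−Eᵢ/kT) = e^(−0) + e^(−0.79911) + e^(−1.9196) + e^(−2.0089) + e^(−3.5893) = 1.0000 + 0.44973 + 0.14667 + 0.13414 + 0.027618 = 1.7582.
⟨E⟩ = 64.309 meV, ⟨E²⟩ = 12306 meV².
C_V/k_B = (⟨E²⟩ − ⟨E⟩²)/(kT)² = (12306 − 4135.6)/12544 = 0.651.

0.651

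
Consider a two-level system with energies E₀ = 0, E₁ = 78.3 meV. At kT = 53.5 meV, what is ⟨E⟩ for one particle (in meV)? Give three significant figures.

Eᵢ/kT = 0, 1.4636.
Z = Σ e^(−Eᵢ/kT) = e^(−0) + e^(−1.4636) = 1.0000 + 0.23140 = 1.2314.
⟨E⟩ = Σ Eᵢ e^(−Eᵢ/kT) / Z = (0·1.0000 + 78.3·0.23140) / 1.2314 = 14.7 meV.

14.7 meV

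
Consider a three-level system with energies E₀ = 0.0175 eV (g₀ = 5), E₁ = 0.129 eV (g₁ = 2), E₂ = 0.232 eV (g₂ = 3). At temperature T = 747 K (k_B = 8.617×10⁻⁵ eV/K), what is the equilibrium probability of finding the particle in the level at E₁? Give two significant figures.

0.065

k_BT = 8.617×10⁻⁵ × 747 K = 0.06437 eV.
Eᵢ/kT = 0.2719, 2.004, 3.604.
Z = Σ gᵢe^(−Eᵢ/kT) = 5·e^(−0.2719) + 2·e^(−2.004) + 3·e^(−3.604) = 3.810 + 0.2696 + 0.08164 = 4.161.
P₁ = g₁ e^(−E₁/kT) / Z = 0.2696/4.161 = 0.065.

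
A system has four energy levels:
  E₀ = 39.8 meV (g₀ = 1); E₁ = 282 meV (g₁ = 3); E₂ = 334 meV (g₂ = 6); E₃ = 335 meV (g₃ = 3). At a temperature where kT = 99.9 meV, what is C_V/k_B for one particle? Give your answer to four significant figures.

Eᵢ/kT = 0.398398, 2.82282, 3.34334, 3.35335.
Z = Σ gᵢe^(−Eᵢ/kT) = 1·e^(−0.398398) + 3·e^(−2.82282) + 6·e^(−3.34334) + 3·e^(−3.35335) = 0.671395 + 0.178314 + 0.211913 + 0.104901 = 1.16652.
⟨E⟩ = 156.814 meV, ⟨E²⟩ = 43425.3 meV².
C_V/k_B = (⟨E²⟩ − ⟨E⟩²)/(kT)² = (43425.3 − 24590.6)/9980.01 = 1.887.

1.887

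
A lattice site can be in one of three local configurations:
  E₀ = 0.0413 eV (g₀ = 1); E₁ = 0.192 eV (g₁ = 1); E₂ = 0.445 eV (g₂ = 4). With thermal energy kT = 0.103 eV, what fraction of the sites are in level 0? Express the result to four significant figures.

Eᵢ/kT = 0.400971, 1.86408, 4.32039.
Z = Σ gᵢe^(−Eᵢ/kT) = 1·e^(−0.400971) + 1·e^(−1.86408) + 4·e^(−4.32039) = 0.669669 + 0.155039 + 0.0531788 = 0.877887.
P₀ = g₀ e^(−E₀/kT) / Z = 0.669669/0.877887 = 0.7628.

0.7628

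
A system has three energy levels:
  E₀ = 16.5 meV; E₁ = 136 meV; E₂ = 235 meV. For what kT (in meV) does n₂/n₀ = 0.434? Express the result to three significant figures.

n₂/n₀ = exp[−(E₂−E₀)/kT] = 0.434.
⇒ (E₂−E₀)/kT = ln(1/0.434) = ln(2.3041) = 0.83469.
kT = 218.5 meV / 0.83469 = 262 meV.

262 meV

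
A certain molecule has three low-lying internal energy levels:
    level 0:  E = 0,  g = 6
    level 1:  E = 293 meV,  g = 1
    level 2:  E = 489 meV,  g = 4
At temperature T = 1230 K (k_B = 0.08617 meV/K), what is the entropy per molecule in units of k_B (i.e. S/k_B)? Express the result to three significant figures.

k_BT = 0.08617 × 1230 K = 105.99 meV.
Eᵢ/kT = 0, 2.7644, 4.6136.
Z = Σ gᵢe^(−Eᵢ/kT) = 6·e^(−0) + 1·e^(−2.7644) + 4·e^(−4.6136) = 6.0000 + 0.063014 + 0.039664 = 6.1027.
⟨E⟩ = Σ EᵢPᵢ = 6.2036 meV.
S/k_B = ln Z + ⟨E⟩/kT = ln(6.1027) + 6.2036/105.99 = 1.8087 + 0.058530 = 1.87.

1.87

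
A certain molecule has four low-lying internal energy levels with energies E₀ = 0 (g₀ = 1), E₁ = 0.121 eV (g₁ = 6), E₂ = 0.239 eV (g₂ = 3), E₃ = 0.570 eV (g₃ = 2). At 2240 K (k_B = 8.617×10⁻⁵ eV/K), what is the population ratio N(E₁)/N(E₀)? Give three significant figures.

k_BT = 8.617×10⁻⁵ × 2240 K = 0.19302 eV.
n₁/n₀ = (g₁/g₀) exp[−(E₁−E₀)/kT] = (6/1) × exp(−(0.121 eV)/(0.19302 eV)) = (6/1) × exp(-0.62688) = 3.21.

3.21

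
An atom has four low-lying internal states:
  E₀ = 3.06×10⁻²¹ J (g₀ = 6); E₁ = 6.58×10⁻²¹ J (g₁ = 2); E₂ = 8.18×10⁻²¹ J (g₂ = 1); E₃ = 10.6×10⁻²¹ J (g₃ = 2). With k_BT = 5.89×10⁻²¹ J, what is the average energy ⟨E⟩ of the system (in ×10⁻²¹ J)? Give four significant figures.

4.325 ×10⁻²¹ J

Eᵢ/kT = 0.519525, 1.11715, 1.38879, 1.79966.
Z = Σ gᵢe^(−Eᵢ/kT) = 6·e^(−0.519525) + 2·e^(−1.11715) + 1·e^(−1.38879) + 2·e^(−1.79966) = 3.56882 + 0.654422 + 0.249377 + 0.330710 = 4.80333.
⟨E⟩ = Σ Eᵢ gᵢe^(−Eᵢ/kT) / Z = (3.06·3.56882 + 6.58·0.654422 + 8.18·0.249377 + 10.6·0.330710) / 4.80333 = 4.325 ×10⁻²¹ J.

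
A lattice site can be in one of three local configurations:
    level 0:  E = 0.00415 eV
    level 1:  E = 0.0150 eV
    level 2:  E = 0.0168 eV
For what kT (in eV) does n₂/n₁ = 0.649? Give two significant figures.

0.0042 eV

n₂/n₁ = exp[−(E₂−E₁)/kT] = 0.649.
⇒ (E₂−E₁)/kT = ln(1/0.649) = ln(1.541) = 0.4324.
kT = 0.0018 eV / 0.4324 = 0.0042 eV.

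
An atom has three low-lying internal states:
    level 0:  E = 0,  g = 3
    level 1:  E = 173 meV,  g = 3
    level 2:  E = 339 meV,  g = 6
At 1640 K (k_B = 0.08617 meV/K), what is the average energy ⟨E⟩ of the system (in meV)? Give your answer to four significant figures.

k_BT = 0.08617 × 1640 K = 141.319 meV.
Eᵢ/kT = 0, 1.22418, 2.39883.
Z = Σ gᵢe^(−Eᵢ/kT) = 3·e^(−0) + 3·e^(−1.22418) + 6·e^(−2.39883) = 3.00000 + 0.881996 + 0.544945 = 4.42694.
⟨E⟩ = Σ Eᵢ gᵢe^(−Eᵢ/kT) / Z = (0·3.00000 + 173·0.881996 + 339·0.544945) / 4.42694 = 76.20 meV.

76.20 meV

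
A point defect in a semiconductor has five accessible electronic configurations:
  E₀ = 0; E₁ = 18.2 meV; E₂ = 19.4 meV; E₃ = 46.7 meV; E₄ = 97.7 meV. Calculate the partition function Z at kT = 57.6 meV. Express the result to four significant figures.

Eᵢ/kT = 0, 0.315972, 0.336806, 0.810764, 1.69618.
Z = Σ e^(−Eᵢ/kT) = e^(−0) + e^(−0.315972) + e^(−0.336806) + e^(−0.810764) + e^(−1.69618) = 1.00000 + 0.729080 + 0.714047 + 0.444518 + 0.183383 = 3.07103.

Z = 3.071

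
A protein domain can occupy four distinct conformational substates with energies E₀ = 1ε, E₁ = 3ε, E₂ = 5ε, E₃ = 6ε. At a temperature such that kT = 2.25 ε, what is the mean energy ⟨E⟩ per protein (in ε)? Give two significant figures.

Eᵢ/kT = 0.4444, 1.333, 2.222, 2.667.
Z = Σ e^(−Eᵢ/kT) = e^(−0.4444) + e^(−1.333) + e^(−2.222) + e^(−2.667) = 0.6412 + 0.2637 + 0.1084 + 0.06946 = 1.083.
⟨E⟩ = Σ Eᵢ e^(−Eᵢ/kT) / Z = (1·0.6412 + 3·0.2637 + 5·0.1084 + 6·0.06946) / 1.083 = 2.2 ε.

2.2 ε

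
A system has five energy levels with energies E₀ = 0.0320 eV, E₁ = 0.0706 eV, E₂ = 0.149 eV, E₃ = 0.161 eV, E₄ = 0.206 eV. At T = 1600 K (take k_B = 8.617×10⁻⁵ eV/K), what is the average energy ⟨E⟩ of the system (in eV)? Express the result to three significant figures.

k_BT = 8.617×10⁻⁵ × 1600 K = 0.13787 eV.
Eᵢ/kT = 0.23210, 0.51208, 1.0807, 1.1678, 1.4942.
Z = Σ e^(−Eᵢ/kT) = e^(−0.23210) + e^(−0.51208) + e^(−1.0807) + e^(−1.1678) + e^(−1.4942) = 0.79287 + 0.59925 + 0.33936 + 0.31105 + 0.22443 = 2.2670.
⟨E⟩ = Σ Eᵢ e^(−Eᵢ/kT) / Z = (0.0320·0.79287 + 0.0706·0.59925 + 0.149·0.33936 + 0.161·0.31105 + 0.206·0.22443) / 2.2670 = 0.0946 eV.

0.0946 eV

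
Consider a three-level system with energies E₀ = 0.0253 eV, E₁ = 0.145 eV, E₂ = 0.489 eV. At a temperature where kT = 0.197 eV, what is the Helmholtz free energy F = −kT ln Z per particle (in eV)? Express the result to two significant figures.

-0.072 eV

Eᵢ/kT = 0.1284, 0.7360, 2.482.
Z = Σ e^(−Eᵢ/kT) = e^(−0.1284) + e^(−0.7360) + e^(−2.482) = 0.8795 + 0.4790 + 0.08358 = 1.442.
F = −kT ln Z = −0.197 × ln(1.442) = −0.197 × 0.3660 = -0.072 eV.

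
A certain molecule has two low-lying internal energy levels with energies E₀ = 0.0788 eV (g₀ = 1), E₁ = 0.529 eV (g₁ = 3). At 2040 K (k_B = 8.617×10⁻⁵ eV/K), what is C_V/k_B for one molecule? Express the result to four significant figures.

1.002

k_BT = 8.617×10⁻⁵ × 2040 K = 0.175787 eV.
Eᵢ/kT = 0.448270, 3.00932.
Z = Σ gᵢe^(−Eᵢ/kT) = 1·e^(−0.448270) + 3·e^(−3.00932) = 0.638732 + 0.147976 = 0.786708.
⟨E⟩ = 0.163480 eV, ⟨E²⟩ = 0.0576782 eV².
C_V/k_B = (⟨E²⟩ − ⟨E⟩²)/(kT)² = (0.0576782 − 0.0267257)/0.0309011 = 1.002.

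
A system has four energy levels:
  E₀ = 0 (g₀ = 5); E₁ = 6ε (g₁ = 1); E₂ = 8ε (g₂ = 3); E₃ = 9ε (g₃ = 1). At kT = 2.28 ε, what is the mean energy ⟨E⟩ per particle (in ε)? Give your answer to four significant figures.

0.2555 ε

Eᵢ/kT = 0, 2.63158, 3.50877, 3.94737.
Z = Σ gᵢe^(−Eᵢ/kT) = 5·e^(−0) + 1·e^(−2.63158) + 3·e^(−3.50877) + 1·e^(−3.94737) = 5.00000 + 0.0719647 + 0.0898011 + 0.0193054 = 5.18107.
⟨E⟩ = Σ Eᵢ gᵢe^(−Eᵢ/kT) / Z = (0·5.00000 + 6·0.0719647 + 8·0.0898011 + 9·0.0193054) / 5.18107 = 0.2555 ε.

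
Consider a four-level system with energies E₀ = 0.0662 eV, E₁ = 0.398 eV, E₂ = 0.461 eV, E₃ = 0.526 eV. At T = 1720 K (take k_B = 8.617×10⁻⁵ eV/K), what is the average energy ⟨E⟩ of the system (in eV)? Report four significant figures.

k_BT = 8.617×10⁻⁵ × 1720 K = 0.148212 eV.
Eᵢ/kT = 0.446657, 2.68534, 3.11041, 3.54897.
Z = Σ e^(−Eᵢ/kT) = e^(−0.446657) + e^(−2.68534) + e^(−3.11041) + e^(−3.54897) = 0.639763 + 0.0681980 + 0.0445827 + 0.0287542 = 0.781298.
⟨E⟩ = Σ Eᵢ e^(−Eᵢ/kT) / Z = (0.0662·0.639763 + 0.398·0.0681980 + 0.461·0.0445827 + 0.526·0.0287542) / 0.781298 = 0.1346 eV.

0.1346 eV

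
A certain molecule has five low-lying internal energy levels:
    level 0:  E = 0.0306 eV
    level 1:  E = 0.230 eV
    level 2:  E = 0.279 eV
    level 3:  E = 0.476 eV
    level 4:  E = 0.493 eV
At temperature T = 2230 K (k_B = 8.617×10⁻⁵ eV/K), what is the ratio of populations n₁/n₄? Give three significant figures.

k_BT = 8.617×10⁻⁵ × 2230 K = 0.19216 eV.
n₁/n₄ = exp[−(E₁−E₄)/kT] = exp(−(-0.263 eV)/(0.19216 eV)) = exp(1.3687) = 3.93.

3.93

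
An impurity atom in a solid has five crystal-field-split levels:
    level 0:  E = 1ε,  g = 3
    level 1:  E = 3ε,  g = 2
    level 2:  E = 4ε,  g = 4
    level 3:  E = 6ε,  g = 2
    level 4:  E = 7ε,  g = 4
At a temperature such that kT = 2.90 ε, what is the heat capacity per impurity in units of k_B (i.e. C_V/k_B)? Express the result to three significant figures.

Eᵢ/kT = 0.34483, 1.0345, 1.3793, 2.0690, 2.4138.
Z = Σ gᵢe^(−Eᵢ/kT) = 3·e^(−0.34483) + 2·e^(−1.0345) + 4·e^(−1.3793) + 2·e^(−2.0690) + 4·e^(−2.4138) = 2.1250 + 0.71081 + 1.0070 + 0.25262 + 0.35790 = 4.4533.
⟨E⟩ = 2.7634 ε, ⟨E²⟩ = 11.512 ε².
C_V/k_B = (⟨E²⟩ − ⟨E⟩²)/(kT)² = (11.512 − 7.6364)/8.4100 = 0.461.

0.461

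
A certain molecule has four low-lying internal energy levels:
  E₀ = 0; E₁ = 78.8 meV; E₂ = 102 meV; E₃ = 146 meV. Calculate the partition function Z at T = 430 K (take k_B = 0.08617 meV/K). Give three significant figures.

k_BT = 0.08617 × 430 K = 37.053 meV.
Eᵢ/kT = 0, 2.1267, 2.7528, 3.9403.
Z = Σ e^(−Eᵢ/kT) = e^(−0) + e^(−2.1267) + e^(−2.7528) + e^(−3.9403) = 1.0000 + 0.11923 + 0.063749 + 0.019442 = 1.2024.

Z = 1.20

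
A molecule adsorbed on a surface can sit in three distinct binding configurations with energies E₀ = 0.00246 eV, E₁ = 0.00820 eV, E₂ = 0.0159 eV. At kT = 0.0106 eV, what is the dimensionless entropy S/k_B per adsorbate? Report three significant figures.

0.983

Eᵢ/kT = 0.23208, 0.77358, 1.5000.
Z = Σ e^(−Eᵢ/kT) = e^(−0.23208) + e^(−0.77358) + e^(−1.5000) = 0.79288 + 0.46136 + 0.22313 = 1.4774.
⟨E⟩ = Σ EᵢPᵢ = 0.0062823 eV.
S/k_B = ln Z + ⟨E⟩/kT = ln(1.4774) + 0.0062823/0.0106 = 0.39028 + 0.59267 = 0.983.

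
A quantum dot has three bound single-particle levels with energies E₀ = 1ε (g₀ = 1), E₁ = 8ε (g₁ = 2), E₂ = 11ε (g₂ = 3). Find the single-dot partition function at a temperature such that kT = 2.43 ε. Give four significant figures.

Eᵢ/kT = 0.411523, 3.29218, 4.52675.
Z = Σ gᵢe^(−Eᵢ/kT) = 1·e^(−0.411523) + 2·e^(−3.29218) + 3·e^(−4.52675) = 0.662640 + 0.0743454 + 0.0324473 = 0.769433.

Z = 0.7694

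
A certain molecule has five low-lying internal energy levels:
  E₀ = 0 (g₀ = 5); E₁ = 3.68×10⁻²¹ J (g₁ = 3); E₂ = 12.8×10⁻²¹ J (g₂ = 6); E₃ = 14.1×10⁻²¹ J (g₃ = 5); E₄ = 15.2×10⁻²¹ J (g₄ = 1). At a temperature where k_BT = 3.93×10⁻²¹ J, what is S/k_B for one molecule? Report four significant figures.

Eᵢ/kT = 0, 0.936387, 3.25700, 3.58779, 3.86768.
Z = Σ gᵢe^(−Eᵢ/kT) = 5·e^(−0) + 3·e^(−0.936387) + 6·e^(−3.25700) + 5·e^(−3.58779) + 1·e^(−3.86768) = 5.00000 + 1.17613 + 0.231022 + 0.138297 + 0.0209068 = 6.56636.
⟨E⟩ = Σ EᵢPᵢ = 1.45484 ×10⁻²¹ J.
S/k_B = ln Z + ⟨E⟩/kT = ln(6.56636) + 1.45484/3.93 = 1.88196 + 0.370188 = 2.252.

2.252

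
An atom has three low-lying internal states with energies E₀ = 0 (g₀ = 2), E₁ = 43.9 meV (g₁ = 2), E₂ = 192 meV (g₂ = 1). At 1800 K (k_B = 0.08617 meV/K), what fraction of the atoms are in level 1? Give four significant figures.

0.3969

k_BT = 0.08617 × 1800 K = 155.106 meV.
Eᵢ/kT = 0, 0.283032, 1.23786.
Z = Σ gᵢe^(−Eᵢ/kT) = 2·e^(−0) + 2·e^(−0.283032) + 1·e^(−1.23786) = 2.00000 + 1.50699 + 0.290004 = 3.79699.
P₁ = g₁ e^(−E₁/kT) / Z = 1.50699/3.79699 = 0.3969.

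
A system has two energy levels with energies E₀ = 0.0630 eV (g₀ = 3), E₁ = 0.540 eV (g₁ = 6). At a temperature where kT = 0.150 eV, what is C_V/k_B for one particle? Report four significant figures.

Eᵢ/kT = 0.420000, 3.60000.
Z = Σ gᵢe^(−Eᵢ/kT) = 3·e^(−0.420000) + 6·e^(−3.60000) = 1.97114 + 0.163942 = 2.13508.
⟨E⟩ = 0.0996265 eV, ⟨E²⟩ = 0.0260547 eV².
C_V/k_B = (⟨E²⟩ − ⟨E⟩²)/(kT)² = (0.0260547 − 0.00992544)/0.0225000 = 0.7169.

0.7169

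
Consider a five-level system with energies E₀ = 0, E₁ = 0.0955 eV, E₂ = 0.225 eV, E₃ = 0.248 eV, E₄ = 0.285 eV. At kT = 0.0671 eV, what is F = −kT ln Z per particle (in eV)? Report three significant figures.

-0.0184 eV

Eᵢ/kT = 0, 1.4232, 3.3532, 3.6960, 4.2474.
Z = Σ e^(−Eᵢ/kT) = e^(−0) + e^(−1.4232) + e^(−3.3532) + e^(−3.6960) + e^(−4.2474) = 1.0000 + 0.24094 + 0.034972 + 0.024823 + 0.014301 = 1.3150.
F = −kT ln Z = −0.0671 × ln(1.3150) = −0.0671 × 0.27384 = -0.0184 eV.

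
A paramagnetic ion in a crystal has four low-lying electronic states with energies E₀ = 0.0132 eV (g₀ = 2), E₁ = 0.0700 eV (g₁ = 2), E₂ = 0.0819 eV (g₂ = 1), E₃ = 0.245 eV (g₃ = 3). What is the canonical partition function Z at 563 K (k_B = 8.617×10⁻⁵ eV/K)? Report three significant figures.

Z = 2.20

k_BT = 8.617×10⁻⁵ × 563 K = 0.048514 eV.
Eᵢ/kT = 0.27209, 1.4429, 1.6882, 5.0501.
Z = Σ gᵢe^(−Eᵢ/kT) = 2·e^(−0.27209) + 2·e^(−1.4429) + 1·e^(−1.6882) + 3·e^(−5.0501) = 1.5236 + 0.47248 + 0.18485 + 0.019226 = 2.2002.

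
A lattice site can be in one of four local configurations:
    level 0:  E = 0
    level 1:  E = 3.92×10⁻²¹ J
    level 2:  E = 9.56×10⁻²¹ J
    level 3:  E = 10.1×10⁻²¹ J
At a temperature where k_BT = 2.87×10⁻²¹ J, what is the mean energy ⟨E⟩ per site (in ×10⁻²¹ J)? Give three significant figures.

Eᵢ/kT = 0, 1.3659, 3.3310, 3.5192.
Z = Σ e^(−Eᵢ/kT) = e^(−0) + e^(−1.3659) + e^(−3.3310) + e^(−3.5192) = 1.0000 + 0.25515 + 0.035757 + 0.029623 = 1.3205.
⟨E⟩ = Σ Eᵢ e^(−Eᵢ/kT) / Z = (0·1.0000 + 3.92·0.25515 + 9.56·0.035757 + 10.1·0.029623) / 1.3205 = 1.24 ×10⁻²¹ J.

1.24 ×10⁻²¹ J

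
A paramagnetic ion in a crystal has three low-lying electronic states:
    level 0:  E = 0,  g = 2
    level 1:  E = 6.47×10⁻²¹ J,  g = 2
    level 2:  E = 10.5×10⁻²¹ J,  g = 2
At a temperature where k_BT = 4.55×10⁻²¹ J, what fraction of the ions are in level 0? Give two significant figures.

Eᵢ/kT = 0, 1.422, 2.308.
Z = Σ gᵢe^(−Eᵢ/kT) = 2·e^(−0) + 2·e^(−1.422) + 2·e^(−2.308) = 2.000 + 0.4825 + 0.1989 = 2.681.
P₀ = g₀ e^(−E₀/kT) / Z = 2.000/2.681 = 0.75.

0.75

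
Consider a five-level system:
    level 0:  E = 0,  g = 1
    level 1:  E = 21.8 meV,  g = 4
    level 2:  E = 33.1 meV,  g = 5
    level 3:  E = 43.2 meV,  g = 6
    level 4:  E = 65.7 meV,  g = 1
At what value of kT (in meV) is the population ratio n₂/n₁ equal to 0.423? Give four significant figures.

10.43 meV

n₂/n₁ = (g₂/g₁) exp[−(E₂−E₁)/kT] = 0.423.
⇒ (E₂−E₁)/kT = ln((5/4)/0.423) = ln(2.95508) = 1.08353.
kT = 11.3 meV / 1.08353 = 10.43 meV.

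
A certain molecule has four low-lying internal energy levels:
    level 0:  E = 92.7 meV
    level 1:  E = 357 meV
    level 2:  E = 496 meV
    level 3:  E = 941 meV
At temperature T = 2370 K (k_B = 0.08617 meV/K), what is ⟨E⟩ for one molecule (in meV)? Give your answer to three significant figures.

192 meV

k_BT = 0.08617 × 2370 K = 204.22 meV.
Eᵢ/kT = 0.45392, 1.7481, 2.4288, 4.6078.
Z = Σ e^(−Eᵢ/kT) = e^(−0.45392) + e^(−1.7481) + e^(−2.4288) + e^(−4.6078) = 0.63513 + 0.17410 + 0.088143 + 0.0099737 = 0.90735.
⟨E⟩ = Σ Eᵢ e^(−Eᵢ/kT) / Z = (92.7·0.63513 + 357·0.17410 + 496·0.088143 + 941·0.0099737) / 0.90735 = 192 meV.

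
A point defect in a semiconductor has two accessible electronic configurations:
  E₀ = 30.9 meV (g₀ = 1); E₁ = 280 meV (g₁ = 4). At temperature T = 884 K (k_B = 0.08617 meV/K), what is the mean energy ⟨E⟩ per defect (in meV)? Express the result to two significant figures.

64 meV

k_BT = 0.08617 × 884 K = 76.17 meV.
Eᵢ/kT = 0.4057, 3.676.
Z = Σ gᵢe^(−Eᵢ/kT) = 1·e^(−0.4057) + 4·e^(−3.676) = 0.6665 + 0.1013 = 0.7678.
⟨E⟩ = Σ Eᵢ gᵢe^(−Eᵢ/kT) / Z = (30.9·0.6665 + 280·0.1013) / 0.7678 = 64 meV.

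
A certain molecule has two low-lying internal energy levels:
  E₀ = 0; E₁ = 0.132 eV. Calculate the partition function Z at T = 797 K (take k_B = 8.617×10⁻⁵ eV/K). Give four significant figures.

k_BT = 8.617×10⁻⁵ × 797 K = 0.0686775 eV.
Eᵢ/kT = 0, 1.92203.
Z = Σ e^(−Eᵢ/kT) = e^(−0) + e^(−1.92203) = 1.00000 + 0.146310 = 1.14631.

Z = 1.146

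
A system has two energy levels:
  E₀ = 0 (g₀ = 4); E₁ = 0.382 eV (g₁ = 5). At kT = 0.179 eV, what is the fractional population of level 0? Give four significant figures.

Eᵢ/kT = 0, 2.13408.
Z = Σ gᵢe^(−Eᵢ/kT) = 4·e^(−0) + 5·e^(−2.13408) = 4.00000 + 0.591767 = 4.59177.
P₀ = g₀ e^(−E₀/kT) / Z = 4.00000/4.59177 = 0.8711.

0.8711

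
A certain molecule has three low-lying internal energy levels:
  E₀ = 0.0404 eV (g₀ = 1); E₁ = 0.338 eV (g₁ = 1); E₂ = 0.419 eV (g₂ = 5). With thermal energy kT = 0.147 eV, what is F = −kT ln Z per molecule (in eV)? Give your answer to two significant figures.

Eᵢ/kT = 0.2748, 2.299, 2.850.
Z = Σ gᵢe^(−Eᵢ/kT) = 1·e^(−0.2748) + 1·e^(−2.299) + 5·e^(−2.850) = 0.7597 + 0.1004 + 0.2892 = 1.149.
F = −kT ln Z = −0.147 × ln(1.149) = −0.147 × 0.1389 = -0.020 eV.

-0.020 eV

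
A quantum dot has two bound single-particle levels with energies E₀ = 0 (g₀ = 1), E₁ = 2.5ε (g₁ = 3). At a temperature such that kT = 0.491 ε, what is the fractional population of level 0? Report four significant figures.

Eᵢ/kT = 0, 5.09165.
Z = Σ gᵢe^(−Eᵢ/kT) = 1·e^(−0) + 3·e^(−5.09165) = 1.00000 + 0.0184436 = 1.01844.
P₀ = g₀ e^(−E₀/kT) / Z = 1.00000/1.01844 = 0.9819.

0.9819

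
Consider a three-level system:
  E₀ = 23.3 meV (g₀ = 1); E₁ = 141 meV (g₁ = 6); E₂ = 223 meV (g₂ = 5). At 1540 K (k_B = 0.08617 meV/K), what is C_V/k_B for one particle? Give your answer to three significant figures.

k_BT = 0.08617 × 1540 K = 132.70 meV.
Eᵢ/kT = 0.17558, 1.0625, 1.6805.
Z = Σ gᵢe^(−Eᵢ/kT) = 1·e^(−0.17558) + 6·e^(−1.0625) + 5·e^(−1.6805) = 0.83897 + 2.0735 + 0.93140 = 3.8439.
⟨E⟩ = 135.18 meV, ⟨E²⟩ = 22892 meV².
C_V/k_B = (⟨E²⟩ − ⟨E⟩²)/(kT)² = (22892 − 18274)/17609 = 0.262.

0.262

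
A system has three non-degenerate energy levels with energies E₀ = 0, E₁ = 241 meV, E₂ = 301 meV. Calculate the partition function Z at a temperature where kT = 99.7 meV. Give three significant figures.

Eᵢ/kT = 0, 2.4173, 3.0191.
Z = Σ e^(−Eᵢ/kT) = e^(−0) + e^(−2.4173) + e^(−3.0191) = 1.0000 + 0.089162 + 0.048845 = 1.1380.

Z = 1.14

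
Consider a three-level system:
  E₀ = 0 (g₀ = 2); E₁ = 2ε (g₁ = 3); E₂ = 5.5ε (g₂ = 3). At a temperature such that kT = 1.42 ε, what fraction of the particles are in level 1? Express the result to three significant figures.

0.262

Eᵢ/kT = 0, 1.4085, 3.8732.
Z = Σ gᵢe^(−Eᵢ/kT) = 2·e^(−0) + 3·e^(−1.4085) + 3·e^(−3.8732) = 2.0000 + 0.73353 + 0.062375 = 2.7959.
P₁ = g₁ e^(−E₁/kT) / Z = 0.73353/2.7959 = 0.262.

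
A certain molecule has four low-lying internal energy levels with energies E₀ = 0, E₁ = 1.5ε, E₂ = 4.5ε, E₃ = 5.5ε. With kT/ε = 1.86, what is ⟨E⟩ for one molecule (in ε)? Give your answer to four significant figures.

Eᵢ/kT = 0, 0.806452, 2.41935, 2.95699.
Z = Σ e^(−Eᵢ/kT) = e^(−0) + e^(−0.806452) + e^(−2.41935) + e^(−2.95699) = 1.00000 + 0.446439 + 0.0889794 + 0.0519751 = 1.58739.
⟨E⟩ = Σ Eᵢ e^(−Eᵢ/kT) / Z = (0·1.00000 + 1.5·0.446439 + 4.5·0.0889794 + 5.5·0.0519751) / 1.58739 = 0.8542 ε.

0.8542 ε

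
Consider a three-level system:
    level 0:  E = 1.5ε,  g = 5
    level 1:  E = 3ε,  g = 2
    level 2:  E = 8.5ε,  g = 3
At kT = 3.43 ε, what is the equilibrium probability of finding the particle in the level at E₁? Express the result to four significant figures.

Eᵢ/kT = 0.437318, 0.874636, 2.47813.
Z = Σ gᵢe^(−Eᵢ/kT) = 5·e^(−0.437318) + 2·e^(−0.874636) + 3·e^(−2.47813) = 3.22883 + 0.834028 + 0.251700 = 4.31456.
P₁ = g₁ e^(−E₁/kT) / Z = 0.834028/4.31456 = 0.1933.

0.1933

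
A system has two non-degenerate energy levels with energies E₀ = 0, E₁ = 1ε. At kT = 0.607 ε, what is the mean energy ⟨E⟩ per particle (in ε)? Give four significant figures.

Eᵢ/kT = 0, 1.64745.
Z = Σ e^(−Eᵢ/kT) = e^(−0) + e^(−1.64745) = 1.00000 + 0.192540 = 1.19254.
⟨E⟩ = Σ Eᵢ e^(−Eᵢ/kT) / Z = (0·1.00000 + 1·0.192540) / 1.19254 = 0.1615 ε.

0.1615 ε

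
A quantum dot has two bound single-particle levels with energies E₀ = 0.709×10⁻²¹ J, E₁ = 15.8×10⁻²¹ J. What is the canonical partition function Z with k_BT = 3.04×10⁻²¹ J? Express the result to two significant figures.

Eᵢ/kT = 0.2332, 5.197.
Z = Σ e^(−Eᵢ/kT) = e^(−0.2332) + e^(−5.197) = 0.7920 + 0.005533 = 0.7975.

Z = 0.80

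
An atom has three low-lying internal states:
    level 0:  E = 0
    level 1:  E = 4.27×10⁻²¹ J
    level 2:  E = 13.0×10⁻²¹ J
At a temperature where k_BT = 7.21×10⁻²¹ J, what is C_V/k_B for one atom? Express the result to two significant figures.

0.29

Eᵢ/kT = 0, 0.5922, 1.803.
Z = Σ e^(−Eᵢ/kT) = e^(−0) + e^(−0.5922) + e^(−1.803) = 1.000 + 0.5531 + 0.1648 = 1.718.
⟨E⟩ = 2.622, ⟨E²⟩ = 22.08.
C_V/k_B = (⟨E²⟩ − ⟨E⟩²)/(kT)² = (22.08 − 6.875)/51.98 = 0.29.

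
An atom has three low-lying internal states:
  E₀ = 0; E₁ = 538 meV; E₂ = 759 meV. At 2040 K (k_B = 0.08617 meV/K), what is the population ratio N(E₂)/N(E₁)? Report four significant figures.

0.2844

k_BT = 0.08617 × 2040 K = 175.787 meV.
n₂/n₁ = exp[−(E₂−E₁)/kT] = exp(−(221 meV)/(175.787 meV)) = exp(-1.25720) = 0.2844.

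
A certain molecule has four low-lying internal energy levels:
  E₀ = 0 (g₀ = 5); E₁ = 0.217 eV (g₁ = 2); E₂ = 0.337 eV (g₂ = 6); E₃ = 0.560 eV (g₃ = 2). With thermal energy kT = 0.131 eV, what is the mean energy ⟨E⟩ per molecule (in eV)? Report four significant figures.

Eᵢ/kT = 0, 1.65649, 2.57252, 4.27481.
Z = Σ gᵢe^(−Eᵢ/kT) = 5·e^(−0) + 2·e^(−1.65649) + 6·e^(−2.57252) + 2·e^(−4.27481) = 5.00000 + 0.381615 + 0.458058 + 0.0278294 = 5.86750.
⟨E⟩ = Σ Eᵢ gᵢe^(−Eᵢ/kT) / Z = (0·5.00000 + 0.217·0.381615 + 0.337·0.458058 + 0.560·0.0278294) / 5.86750 = 0.04308 eV.

0.04308 eV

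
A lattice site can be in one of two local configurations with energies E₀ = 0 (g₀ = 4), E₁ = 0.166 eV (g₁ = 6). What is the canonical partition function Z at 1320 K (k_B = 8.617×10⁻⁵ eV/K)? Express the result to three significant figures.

Z = 5.39

k_BT = 8.617×10⁻⁵ × 1320 K = 0.11374 eV.
Eᵢ/kT = 0, 1.4595.
Z = Σ gᵢe^(−Eᵢ/kT) = 4·e^(−0) + 6·e^(−1.4595) = 4.0000 + 1.3941 = 5.3941.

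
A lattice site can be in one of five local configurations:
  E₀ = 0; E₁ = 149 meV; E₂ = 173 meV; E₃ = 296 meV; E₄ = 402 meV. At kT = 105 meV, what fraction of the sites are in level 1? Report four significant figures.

Eᵢ/kT = 0, 1.41905, 1.64762, 2.81905, 3.82857.
Z = Σ e^(−Eᵢ/kT) = e^(−0) + e^(−1.41905) + e^(−1.64762) + e^(−2.81905) + e^(−3.82857) = 1.00000 + 0.241944 + 0.192508 + 0.0596626 + 0.0217407 = 1.51586.
P₁ = e^(−E₁/kT) / Z = 0.241944/1.51586 = 0.1596.

0.1596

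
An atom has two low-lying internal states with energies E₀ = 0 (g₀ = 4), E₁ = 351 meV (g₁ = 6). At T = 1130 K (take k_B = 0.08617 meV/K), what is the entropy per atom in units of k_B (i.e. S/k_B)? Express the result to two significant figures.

1.6

k_BT = 0.08617 × 1130 K = 97.37 meV.
Eᵢ/kT = 0, 3.605.
Z = Σ gᵢe^(−Eᵢ/kT) = 4·e^(−0) + 6·e^(−3.605) = 4.000 + 0.1631 = 4.163.
⟨E⟩ = Σ EᵢPᵢ = 13.75 meV.
S/k_B = ln Z + ⟨E⟩/kT = ln(4.163) + 13.75/97.37 = 1.426 + 0.1412 = 1.6.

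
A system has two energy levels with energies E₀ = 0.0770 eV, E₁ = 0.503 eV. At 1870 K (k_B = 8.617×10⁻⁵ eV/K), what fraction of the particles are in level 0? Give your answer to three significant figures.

k_BT = 8.617×10⁻⁵ × 1870 K = 0.16114 eV.
Eᵢ/kT = 0.47785, 3.1215.
Z = Σ e^(−Eᵢ/kT) = e^(−0.47785) + e^(−3.1215) = 0.62012 + 0.044091 = 0.66421.
P₀ = e^(−E₀/kT) / Z = 0.62012/0.66421 = 0.934.

0.934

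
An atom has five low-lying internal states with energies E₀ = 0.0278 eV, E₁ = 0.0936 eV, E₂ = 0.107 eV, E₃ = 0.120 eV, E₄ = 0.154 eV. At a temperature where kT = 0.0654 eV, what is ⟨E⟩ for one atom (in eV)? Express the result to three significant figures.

0.0709 eV

Eᵢ/kT = 0.42508, 1.4312, 1.6361, 1.8349, 2.3547.
Z = Σ e^(−Eᵢ/kT) = e^(−0.42508) + e^(−1.4312) + e^(−1.6361) + e^(−1.8349) + e^(−2.3547) = 0.65372 + 0.23902 + 0.19474 + 0.15963 + 0.094922 = 1.3420.
⟨E⟩ = Σ Eᵢ e^(−Eᵢ/kT) / Z = (0.0278·0.65372 + 0.0936·0.23902 + 0.107·0.19474 + 0.120·0.15963 + 0.154·0.094922) / 1.3420 = 0.0709 eV.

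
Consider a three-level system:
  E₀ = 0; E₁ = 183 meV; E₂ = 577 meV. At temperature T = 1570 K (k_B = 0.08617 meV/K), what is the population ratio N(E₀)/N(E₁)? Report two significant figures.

3.9

k_BT = 0.08617 × 1570 K = 135.3 meV.
n₀/n₁ = exp[−(E₀−E₁)/kT] = exp(−(-183 meV)/(135.3 meV)) = exp(1.353) = 3.9.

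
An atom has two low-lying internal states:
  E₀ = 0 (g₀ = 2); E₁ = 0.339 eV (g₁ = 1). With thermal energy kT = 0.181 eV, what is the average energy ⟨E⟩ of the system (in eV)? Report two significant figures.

0.024 eV

Eᵢ/kT = 0, 1.873.
Z = Σ gᵢe^(−Eᵢ/kT) = 2·e^(−0) + 1·e^(−1.873) = 2.000 + 0.1537 = 2.154.
⟨E⟩ = Σ Eᵢ gᵢe^(−Eᵢ/kT) / Z = (0·2.000 + 0.339·0.1537) / 2.154 = 0.024 eV.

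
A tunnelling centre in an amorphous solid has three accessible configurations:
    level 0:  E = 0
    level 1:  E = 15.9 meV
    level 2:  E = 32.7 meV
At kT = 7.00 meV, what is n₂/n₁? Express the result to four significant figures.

0.09072

n₂/n₁ = exp[−(E₂−E₁)/kT] = exp(−(16.8 meV)/(7.00 meV)) = exp(-2.40000) = 0.09072.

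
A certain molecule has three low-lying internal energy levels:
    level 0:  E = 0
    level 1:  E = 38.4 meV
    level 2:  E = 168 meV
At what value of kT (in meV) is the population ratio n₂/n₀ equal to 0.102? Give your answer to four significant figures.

73.59 meV

n₂/n₀ = exp[−(E₂−E₀)/kT] = 0.102.
⇒ (E₂−E₀)/kT = ln(1/0.102) = ln(9.80392) = 2.28278.
kT = 168 meV / 2.28278 = 73.59 meV.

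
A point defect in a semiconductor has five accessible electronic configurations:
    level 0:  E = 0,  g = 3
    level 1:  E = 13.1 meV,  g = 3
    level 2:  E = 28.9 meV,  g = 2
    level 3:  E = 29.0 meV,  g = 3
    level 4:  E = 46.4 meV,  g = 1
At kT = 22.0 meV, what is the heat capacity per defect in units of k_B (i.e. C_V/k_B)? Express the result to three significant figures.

Eᵢ/kT = 0, 0.59545, 1.3136, 1.3182, 2.1091.
Z = Σ gᵢe^(−Eᵢ/kT) = 3·e^(−0) + 3·e^(−0.59545) + 2·e^(−1.3136) + 3·e^(−1.3182) + 1·e^(−2.1091) = 3.0000 + 1.6539 + 0.53770 + 0.80285 + 0.12135 = 6.1158.
⟨E⟩ = 10.811 meV, ⟨E²⟩ = 272.96 meV².
C_V/k_B = (⟨E²⟩ − ⟨E⟩²)/(kT)² = (272.96 − 116.88)/484.00 = 0.322.

0.322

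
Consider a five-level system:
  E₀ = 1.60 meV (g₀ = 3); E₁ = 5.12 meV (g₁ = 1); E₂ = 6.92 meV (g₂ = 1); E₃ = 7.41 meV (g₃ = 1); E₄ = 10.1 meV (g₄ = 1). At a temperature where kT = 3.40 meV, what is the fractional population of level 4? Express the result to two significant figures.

0.021

Eᵢ/kT = 0.4706, 1.506, 2.035, 2.179, 2.971.
Z = Σ gᵢe^(−Eᵢ/kT) = 3·e^(−0.4706) + 1·e^(−1.506) + 1·e^(−2.035) + 1·e^(−2.179) + 1·e^(−2.971) = 1.874 + 0.2218 + 0.1307 + 0.1132 + 0.05125 = 2.391.
P₄ = g₄ e^(−E₄/kT) / Z = 0.05125/2.391 = 0.021.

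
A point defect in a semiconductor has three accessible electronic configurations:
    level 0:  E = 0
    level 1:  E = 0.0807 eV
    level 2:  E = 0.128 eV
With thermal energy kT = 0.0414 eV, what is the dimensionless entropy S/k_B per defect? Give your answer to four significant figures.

Eᵢ/kT = 0, 1.94928, 3.09179.
Z = Σ e^(−Eᵢ/kT) = e^(−0) + e^(−1.94928) + e^(−3.09179) = 1.00000 + 0.142377 + 0.0454206 = 1.18780.
⟨E⟩ = Σ EᵢPᵢ = 0.0145678 eV.
S/k_B = ln Z + ⟨E⟩/kT = ln(1.18780) + 0.0145678/0.0414 = 0.172103 + 0.351879 = 0.5240.

0.5240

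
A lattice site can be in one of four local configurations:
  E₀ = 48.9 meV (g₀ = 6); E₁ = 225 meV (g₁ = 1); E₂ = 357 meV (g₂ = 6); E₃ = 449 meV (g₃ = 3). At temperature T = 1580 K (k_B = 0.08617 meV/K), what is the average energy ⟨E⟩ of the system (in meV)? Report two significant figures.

92 meV

k_BT = 0.08617 × 1580 K = 136.1 meV.
Eᵢ/kT = 0.3593, 1.653, 2.623, 3.299.
Z = Σ gᵢe^(−Eᵢ/kT) = 6·e^(−0.3593) + 1·e^(−1.653) + 6·e^(−2.623) + 3·e^(−3.299) = 4.189 + 0.1915 + 0.4355 + 0.1108 = 4.927.
⟨E⟩ = Σ Eᵢ gᵢe^(−Eᵢ/kT) / Z = (48.9·4.189 + 225·0.1915 + 357·0.4355 + 449·0.1108) / 4.927 = 92 meV.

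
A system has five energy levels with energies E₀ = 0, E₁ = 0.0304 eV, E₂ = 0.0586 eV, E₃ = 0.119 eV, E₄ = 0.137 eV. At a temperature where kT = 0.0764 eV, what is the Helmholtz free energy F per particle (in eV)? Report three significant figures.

Eᵢ/kT = 0, 0.39791, 0.76702, 1.5576, 1.7932.
Z = Σ e^(−Eᵢ/kT) = e^(−0) + e^(−0.39791) + e^(−0.76702) + e^(−1.5576) + e^(−1.7932) = 1.0000 + 0.67172 + 0.46439 + 0.21064 + 0.16643 = 2.5132.
F = −kT ln Z = −0.0764 × ln(2.5132) = −0.0764 × 0.92156 = -0.0704 eV.

-0.0704 eV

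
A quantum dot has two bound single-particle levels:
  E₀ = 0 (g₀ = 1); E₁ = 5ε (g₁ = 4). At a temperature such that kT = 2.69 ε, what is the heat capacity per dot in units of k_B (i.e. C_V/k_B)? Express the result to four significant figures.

Eᵢ/kT = 0, 1.85874.
Z = Σ gᵢe^(−Eᵢ/kT) = 1·e^(−0) + 4·e^(−1.85874) = 1.00000 + 0.623476 = 1.62348.
⟨E⟩ = 1.92018 ε, ⟨E²⟩ = 9.60092 ε².
C_V/k_B = (⟨E²⟩ − ⟨E⟩²)/(kT)² = (9.60092 − 3.68709)/7.23610 = 0.8173.

0.8173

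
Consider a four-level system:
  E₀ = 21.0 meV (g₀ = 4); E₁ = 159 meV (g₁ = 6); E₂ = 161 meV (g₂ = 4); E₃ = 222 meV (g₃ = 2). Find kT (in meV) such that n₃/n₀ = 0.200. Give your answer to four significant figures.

n₃/n₀ = (g₃/g₀) exp[−(E₃−E₀)/kT] = 0.200.
⇒ (E₃−E₀)/kT = ln((2/4)/0.200) = ln(2.50000) = 0.916291.
kT = 201.0 meV / 0.916291 = 219.4 meV.

219.4 meV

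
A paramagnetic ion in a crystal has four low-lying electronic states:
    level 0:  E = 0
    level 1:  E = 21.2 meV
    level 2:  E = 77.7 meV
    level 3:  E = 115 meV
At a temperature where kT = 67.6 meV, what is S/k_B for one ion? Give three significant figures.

1.21

Eᵢ/kT = 0, 0.31361, 1.1494, 1.7012.
Z = Σ e^(−Eᵢ/kT) = e^(−0) + e^(−0.31361) + e^(−1.1494) + e^(−1.7012) = 1.0000 + 0.73080 + 0.31683 + 0.18246 = 2.2301.
⟨E⟩ = Σ EᵢPᵢ = 27.395 meV.
S/k_B = ln Z + ⟨E⟩/kT = ln(2.2301) + 27.395/67.6 = 0.80205 + 0.40525 = 1.21.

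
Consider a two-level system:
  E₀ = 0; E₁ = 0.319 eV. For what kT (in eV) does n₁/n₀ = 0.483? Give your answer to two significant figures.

n₁/n₀ = exp[−(E₁−E₀)/kT] = 0.483.
⇒ (E₁−E₀)/kT = ln(1/0.483) = ln(2.070) = 0.7275.
kT = 0.319 eV / 0.7275 = 0.44 eV.

0.44 eV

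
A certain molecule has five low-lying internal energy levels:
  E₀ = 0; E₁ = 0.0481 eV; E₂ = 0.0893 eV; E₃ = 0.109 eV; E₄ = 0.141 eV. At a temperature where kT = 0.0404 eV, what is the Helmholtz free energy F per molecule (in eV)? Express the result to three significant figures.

-0.0167 eV

Eᵢ/kT = 0, 1.1906, 2.2104, 2.6980, 3.4901.
Z = Σ e^(−Eᵢ/kT) = e^(−0) + e^(−1.1906) + e^(−2.2104) + e^(−2.6980) + e^(−3.4901) = 1.0000 + 0.30404 + 0.10966 + 0.067340 + 0.030498 = 1.5115.
F = −kT ln Z = −0.0404 × ln(1.5115) = −0.0404 × 0.41310 = -0.0167 eV.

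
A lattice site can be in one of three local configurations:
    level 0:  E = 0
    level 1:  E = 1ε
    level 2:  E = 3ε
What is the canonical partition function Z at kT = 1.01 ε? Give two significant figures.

Eᵢ/kT = 0, 0.9901, 2.970.
Z = Σ e^(−Eᵢ/kT) = e^(−0) + e^(−0.9901) + e^(−2.970) = 1.000 + 0.3715 + 0.05130 = 1.423.

Z = 1.4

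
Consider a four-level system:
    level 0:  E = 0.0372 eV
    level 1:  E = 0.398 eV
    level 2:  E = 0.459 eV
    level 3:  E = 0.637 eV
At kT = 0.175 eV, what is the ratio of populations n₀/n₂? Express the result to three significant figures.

11.1

n₀/n₂ = exp[−(E₀−E₂)/kT] = exp(−(-0.4218 eV)/(0.175 eV)) = exp(2.4103) = 11.1.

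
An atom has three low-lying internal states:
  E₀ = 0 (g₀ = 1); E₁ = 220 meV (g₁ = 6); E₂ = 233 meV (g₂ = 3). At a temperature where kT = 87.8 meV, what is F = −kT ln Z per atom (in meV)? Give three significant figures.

Eᵢ/kT = 0, 2.5057, 2.6538.
Z = Σ gᵢe^(−Eᵢ/kT) = 1·e^(−0) + 6·e^(−2.5057) + 3·e^(−2.6538) = 1.0000 + 0.48971 + 0.21115 = 1.7009.
F = −kT ln Z = −87.8 × ln(1.7009) = −87.8 × 0.53116 = -46.6 meV.

-46.6 meV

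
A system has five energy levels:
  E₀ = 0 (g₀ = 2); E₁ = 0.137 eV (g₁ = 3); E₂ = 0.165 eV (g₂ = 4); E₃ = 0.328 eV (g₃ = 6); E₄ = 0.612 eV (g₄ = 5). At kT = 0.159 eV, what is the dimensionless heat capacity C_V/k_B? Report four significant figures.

Eᵢ/kT = 0, 0.861635, 1.03774, 2.06289, 3.84906.
Z = Σ gᵢe^(−Eᵢ/kT) = 2·e^(−0) + 3·e^(−0.861635) + 4·e^(−1.03774) + 6·e^(−2.06289) + 5·e^(−3.84906) = 2.00000 + 1.26741 + 1.41702 + 0.762517 + 0.106499 = 5.55345.
⟨E⟩ = 0.130140 eV, ⟨E²⟩ = 0.0331847 eV².
C_V/k_B = (⟨E²⟩ − ⟨E⟩²)/(kT)² = (0.0331847 − 0.0169364)/0.0252810 = 0.6427.

0.6427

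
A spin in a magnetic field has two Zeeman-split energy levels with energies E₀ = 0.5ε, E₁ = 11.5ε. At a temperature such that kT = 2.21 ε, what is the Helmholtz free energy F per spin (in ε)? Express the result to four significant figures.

Eᵢ/kT = 0.226244, 5.20362.
Z = Σ e^(−Eᵢ/kT) = e^(−0.226244) + e^(−5.20362) = 0.797523 + 0.00549663 = 0.803020.
F = −kT ln Z = −2.21 × ln(0.803020) = −2.21 × -0.219376 = 0.4848 ε.

0.4848 ε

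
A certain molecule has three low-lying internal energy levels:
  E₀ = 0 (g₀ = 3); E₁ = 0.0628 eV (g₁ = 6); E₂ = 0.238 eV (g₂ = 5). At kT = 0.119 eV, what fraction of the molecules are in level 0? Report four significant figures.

Eᵢ/kT = 0, 0.527731, 2.00000.
Z = Σ gᵢe^(−Eᵢ/kT) = 3·e^(−0) + 6·e^(−0.527731) + 5·e^(−2.00000) = 3.00000 + 3.53965 + 0.676676 = 7.21633.
P₀ = g₀ e^(−E₀/kT) / Z = 3.00000/7.21633 = 0.4157.

0.4157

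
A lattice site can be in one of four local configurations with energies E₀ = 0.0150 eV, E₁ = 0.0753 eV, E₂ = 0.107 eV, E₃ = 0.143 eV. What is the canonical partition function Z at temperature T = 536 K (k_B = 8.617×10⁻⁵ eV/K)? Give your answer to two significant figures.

Z = 1.1

k_BT = 8.617×10⁻⁵ × 536 K = 0.04619 eV.
Eᵢ/kT = 0.3247, 1.630, 2.317, 3.096.
Z = Σ e^(−Eᵢ/kT) = e^(−0.3247) + e^(−1.630) + e^(−2.317) + e^(−3.096) = 0.7227 + 0.1959 + 0.09857 + 0.04523 = 1.062.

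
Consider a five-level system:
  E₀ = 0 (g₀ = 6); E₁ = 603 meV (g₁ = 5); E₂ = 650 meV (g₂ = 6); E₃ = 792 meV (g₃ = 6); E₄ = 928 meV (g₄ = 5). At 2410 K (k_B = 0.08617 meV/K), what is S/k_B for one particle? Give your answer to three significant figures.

2.26

k_BT = 0.08617 × 2410 K = 207.67 meV.
Eᵢ/kT = 0, 2.9036, 3.1300, 3.8137, 4.4686.
Z = Σ gᵢe^(−Eᵢ/kT) = 6·e^(−0) + 5·e^(−2.9036) + 6·e^(−3.1300) + 6·e^(−3.8137) + 5·e^(−4.4686) = 6.0000 + 0.27413 + 0.26231 + 0.13240 + 0.057317 = 6.7262.
⟨E⟩ = Σ EᵢPᵢ = 73.422 meV.
S/k_B = ln Z + ⟨E⟩/kT = ln(6.7262) + 73.422/207.67 = 1.9060 + 0.35355 = 2.26.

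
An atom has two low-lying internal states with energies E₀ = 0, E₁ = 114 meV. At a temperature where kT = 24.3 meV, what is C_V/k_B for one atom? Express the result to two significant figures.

0.20

Eᵢ/kT = 0, 4.691.
Z = Σ e^(−Eᵢ/kT) = e^(−0) + e^(−4.691) = 1.000 + 0.009178 = 1.009.
⟨E⟩ = 1.037 meV, ⟨E²⟩ = 118.2 meV².
C_V/k_B = (⟨E²⟩ − ⟨E⟩²)/(kT)² = (118.2 − 1.075)/590.5 = 0.20.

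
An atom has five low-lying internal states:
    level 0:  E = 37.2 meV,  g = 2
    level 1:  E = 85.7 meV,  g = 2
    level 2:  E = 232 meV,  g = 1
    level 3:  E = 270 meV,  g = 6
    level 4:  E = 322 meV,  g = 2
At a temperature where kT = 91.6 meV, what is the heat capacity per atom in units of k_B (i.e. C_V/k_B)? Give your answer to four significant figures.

0.8672

Eᵢ/kT = 0.406114, 0.935590, 2.53275, 2.94760, 3.51528.
Z = Σ gᵢe^(−Eᵢ/kT) = 2·e^(−0.406114) + 2·e^(−0.935590) + 1·e^(−2.53275) + 6·e^(−2.94760) + 2·e^(−3.51528) = 1.33247 + 0.784709 + 0.0794403 + 0.314793 + 0.0594789 = 2.57089.
⟨E⟩ = 93.1171 meV, ⟨E²⟩ = 15947.2 meV².
C_V/k_B = (⟨E²⟩ − ⟨E⟩²)/(kT)² = (15947.2 − 8670.79)/8390.56 = 0.8672.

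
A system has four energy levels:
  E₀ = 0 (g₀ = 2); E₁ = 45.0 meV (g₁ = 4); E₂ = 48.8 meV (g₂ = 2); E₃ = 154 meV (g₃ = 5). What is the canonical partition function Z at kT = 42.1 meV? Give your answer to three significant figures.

Z = 4.13

Eᵢ/kT = 0, 1.0689, 1.1591, 3.6580.
Z = Σ gᵢe^(−Eᵢ/kT) = 2·e^(−0) + 4·e^(−1.0689) + 2·e^(−1.1591) + 5·e^(−3.6580) = 2.0000 + 1.3735 + 0.62754 + 0.12892 = 4.1300.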